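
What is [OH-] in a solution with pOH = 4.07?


[OH-] = 10^(-pOH)
[OH-] = 10^(-4.07)
[OH-] = 8.511e-05 M

8.511e-05 M


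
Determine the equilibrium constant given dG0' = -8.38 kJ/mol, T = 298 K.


Keq = exp(-dG0 * 1000 / (R * T))
Keq = exp(-(-8.38) * 1000 / (8.314 * 298))
Keq = 29.4397

29.4397


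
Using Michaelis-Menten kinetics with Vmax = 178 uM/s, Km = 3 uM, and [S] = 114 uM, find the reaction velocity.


v = Vmax * [S] / (Km + [S])
v = 178 * 114 / (3 + 114)
v = 173.4359 uM/s

173.4359 uM/s


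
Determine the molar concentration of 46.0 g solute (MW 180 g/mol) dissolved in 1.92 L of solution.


C = (mass / MW) / volume
C = (46.0 / 180) / 1.92
C = 0.1331 M

0.1331 M


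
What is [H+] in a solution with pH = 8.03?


[H+] = 10^(-pH)
[H+] = 10^(-8.03)
[H+] = 9.333e-09 M

9.333e-09 M


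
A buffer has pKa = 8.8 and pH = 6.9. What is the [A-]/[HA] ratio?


[A-]/[HA] = 10^(pH - pKa)
= 10^(6.9 - 8.8)
= 0.0126

0.0126


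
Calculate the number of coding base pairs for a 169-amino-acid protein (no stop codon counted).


Each amino acid = 1 codon = 3 bp
bp = 169 * 3 = 507 bp

507 bp


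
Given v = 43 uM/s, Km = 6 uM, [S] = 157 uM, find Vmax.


Vmax = v * (Km + [S]) / [S]
Vmax = 43 * (6 + 157) / 157
Vmax = 44.6433 uM/s

44.6433 uM/s


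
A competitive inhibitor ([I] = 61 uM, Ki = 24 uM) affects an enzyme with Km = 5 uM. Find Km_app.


Km_app = Km * (1 + [I]/Ki)
Km_app = 5 * (1 + 61/24)
Km_app = 17.7083 uM

17.7083 uM


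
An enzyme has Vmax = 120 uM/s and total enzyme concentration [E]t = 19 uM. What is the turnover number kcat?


kcat = Vmax / [E]t
kcat = 120 / 19
kcat = 6.3158 s^-1

6.3158 s^-1


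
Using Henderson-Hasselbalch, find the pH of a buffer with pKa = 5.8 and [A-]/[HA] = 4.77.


pH = pKa + log10([A-]/[HA])
pH = 5.8 + log10(4.77)
pH = 6.4785

6.4785


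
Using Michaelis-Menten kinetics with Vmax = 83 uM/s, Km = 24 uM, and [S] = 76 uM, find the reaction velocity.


v = Vmax * [S] / (Km + [S])
v = 83 * 76 / (24 + 76)
v = 63.08 uM/s

63.08 uM/s


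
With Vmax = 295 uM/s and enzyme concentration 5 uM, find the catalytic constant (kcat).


kcat = Vmax / [E]t
kcat = 295 / 5
kcat = 59.0 s^-1

59.0 s^-1


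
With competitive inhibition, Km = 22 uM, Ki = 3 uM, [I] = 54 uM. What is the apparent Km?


Km_app = Km * (1 + [I]/Ki)
Km_app = 22 * (1 + 54/3)
Km_app = 418.0 uM

418.0 uM


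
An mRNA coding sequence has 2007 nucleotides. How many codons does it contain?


codons = nucleotides / 3
codons = 2007 / 3 = 669

669


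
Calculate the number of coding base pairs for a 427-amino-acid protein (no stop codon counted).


Each amino acid = 1 codon = 3 bp
bp = 427 * 3 = 1281 bp

1281 bp


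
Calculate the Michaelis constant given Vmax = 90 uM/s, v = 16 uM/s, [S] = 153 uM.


Km = [S] * (Vmax - v) / v
Km = 153 * (90 - 16) / 16
Km = 707.625 uM

707.625 uM


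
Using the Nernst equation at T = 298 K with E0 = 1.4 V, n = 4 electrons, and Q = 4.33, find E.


E = E0 - (RT/nF) * ln(Q)
E = 1.4 - (8.314 * 298 / (4 * 96485)) * ln(4.33)
E = 1.3906 V

1.3906 V


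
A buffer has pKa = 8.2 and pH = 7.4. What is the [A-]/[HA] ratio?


[A-]/[HA] = 10^(pH - pKa)
= 10^(7.4 - 8.2)
= 0.1585

0.1585


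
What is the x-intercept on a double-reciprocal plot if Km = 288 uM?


x-intercept = -1/Km
= -1/288
= -0.0035 1/uM

-0.0035 1/uM


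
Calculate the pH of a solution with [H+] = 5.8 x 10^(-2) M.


pH = -log10([H+])
pH = -log10(5.8 x 10^(-2))
pH = 1.2366

1.2366


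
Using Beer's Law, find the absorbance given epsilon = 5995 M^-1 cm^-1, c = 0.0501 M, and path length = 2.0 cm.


A = epsilon * c * l
A = 5995 * 0.0501 * 2.0
A = 600.699

600.699


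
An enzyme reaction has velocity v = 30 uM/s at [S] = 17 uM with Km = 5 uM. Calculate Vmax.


Vmax = v * (Km + [S]) / [S]
Vmax = 30 * (5 + 17) / 17
Vmax = 38.8235 uM/s

38.8235 uM/s


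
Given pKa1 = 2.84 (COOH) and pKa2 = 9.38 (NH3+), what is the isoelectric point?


pI = (pKa1 + pKa2) / 2
pI = (2.84 + 9.38) / 2
pI = 6.11

6.11


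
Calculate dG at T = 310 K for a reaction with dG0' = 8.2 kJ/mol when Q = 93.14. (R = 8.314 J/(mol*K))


dG = dG0' + RT * ln(Q) / 1000
dG = 8.2 + 8.314 * 310 * ln(93.14) / 1000
dG = 19.8859 kJ/mol

19.8859 kJ/mol


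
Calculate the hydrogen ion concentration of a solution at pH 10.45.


[H+] = 10^(-pH)
[H+] = 10^(-10.45)
[H+] = 3.548e-11 M

3.548e-11 M


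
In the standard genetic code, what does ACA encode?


Standard genetic code lookup.
Codon ACA -> Thr

Thr


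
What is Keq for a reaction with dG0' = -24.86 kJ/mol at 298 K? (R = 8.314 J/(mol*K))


Keq = exp(-dG0 * 1000 / (R * T))
Keq = exp(-(-24.86) * 1000 / (8.314 * 298))
Keq = 22788.6338

22788.6338


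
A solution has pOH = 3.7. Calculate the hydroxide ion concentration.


[OH-] = 10^(-pOH)
[OH-] = 10^(-3.7)
[OH-] = 1.995e-04 M

1.995e-04 M


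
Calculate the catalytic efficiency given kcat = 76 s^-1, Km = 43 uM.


Catalytic efficiency = kcat / Km
= 76 / 43
= 1.7674 uM^-1*s^-1

1.7674 uM^-1*s^-1


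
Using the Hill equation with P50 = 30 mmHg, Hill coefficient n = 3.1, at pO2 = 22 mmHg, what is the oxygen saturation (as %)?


Y = pO2^n / (P50^n + pO2^n)
Y = 22^3.1 / (30^3.1 + 22^3.1)
Y = 27.66%

27.66%


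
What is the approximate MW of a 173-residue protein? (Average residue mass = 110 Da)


MW = n_residues * 110 Da
MW = 173 * 110
MW = 19030 Da

19030 Da


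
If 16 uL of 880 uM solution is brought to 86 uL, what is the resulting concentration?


C2 = C1 * V1 / V2
C2 = 880 * 16 / 86
C2 = 163.7209 uM

163.7209 uM


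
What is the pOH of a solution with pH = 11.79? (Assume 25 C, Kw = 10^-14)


pOH = 14 - pH
pOH = 14 - 11.79
pOH = 2.21

2.21


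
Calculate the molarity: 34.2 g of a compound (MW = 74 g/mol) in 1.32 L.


C = (mass / MW) / volume
C = (34.2 / 74) / 1.32
C = 0.3501 M

0.3501 M


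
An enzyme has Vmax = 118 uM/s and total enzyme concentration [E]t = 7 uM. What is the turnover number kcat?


kcat = Vmax / [E]t
kcat = 118 / 7
kcat = 16.8571 s^-1

16.8571 s^-1


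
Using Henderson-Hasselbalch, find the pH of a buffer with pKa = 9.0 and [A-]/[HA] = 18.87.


pH = pKa + log10([A-]/[HA])
pH = 9.0 + log10(18.87)
pH = 10.2758

10.2758


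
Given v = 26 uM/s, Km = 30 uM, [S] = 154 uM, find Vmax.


Vmax = v * (Km + [S]) / [S]
Vmax = 26 * (30 + 154) / 154
Vmax = 31.0649 uM/s

31.0649 uM/s


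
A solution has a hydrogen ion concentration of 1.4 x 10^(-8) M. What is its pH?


pH = -log10([H+])
pH = -log10(1.4 x 10^(-8))
pH = 7.8539

7.8539


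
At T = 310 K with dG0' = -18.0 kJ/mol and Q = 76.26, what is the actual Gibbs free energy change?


dG = dG0' + RT * ln(Q) / 1000
dG = -18.0 + 8.314 * 310 * ln(76.26) / 1000
dG = -6.8294 kJ/mol

-6.8294 kJ/mol


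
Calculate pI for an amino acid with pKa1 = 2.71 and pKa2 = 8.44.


pI = (pKa1 + pKa2) / 2
pI = (2.71 + 8.44) / 2
pI = 5.575

5.575


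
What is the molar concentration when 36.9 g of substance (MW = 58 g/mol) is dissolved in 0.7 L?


C = (mass / MW) / volume
C = (36.9 / 58) / 0.7
C = 0.9089 M

0.9089 M


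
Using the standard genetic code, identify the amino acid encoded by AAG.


Standard genetic code lookup.
Codon AAG -> Lys

Lys


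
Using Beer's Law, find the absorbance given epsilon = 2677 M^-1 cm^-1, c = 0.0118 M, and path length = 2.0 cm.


A = epsilon * c * l
A = 2677 * 0.0118 * 2.0
A = 63.1772

63.1772


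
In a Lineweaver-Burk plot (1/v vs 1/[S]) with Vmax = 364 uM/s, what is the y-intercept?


y-intercept = 1/Vmax
= 1/364
= 0.0027 s/uM

0.0027 s/uM


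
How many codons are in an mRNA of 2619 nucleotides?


codons = nucleotides / 3
codons = 2619 / 3 = 873

873


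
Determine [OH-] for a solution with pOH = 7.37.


[OH-] = 10^(-pOH)
[OH-] = 10^(-7.37)
[OH-] = 4.266e-08 M

4.266e-08 M


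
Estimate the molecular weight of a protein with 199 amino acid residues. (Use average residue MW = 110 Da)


MW = n_residues * 110 Da
MW = 199 * 110
MW = 21890 Da

21890 Da


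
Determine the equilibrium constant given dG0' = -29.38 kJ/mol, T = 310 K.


Keq = exp(-dG0 * 1000 / (R * T))
Keq = exp(-(-29.38) * 1000 / (8.314 * 310))
Keq = 89263.6579

89263.6579


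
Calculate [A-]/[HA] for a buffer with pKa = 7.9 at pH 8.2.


[A-]/[HA] = 10^(pH - pKa)
= 10^(8.2 - 7.9)
= 1.9953

1.9953


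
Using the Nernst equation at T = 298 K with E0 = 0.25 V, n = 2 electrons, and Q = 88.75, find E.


E = E0 - (RT/nF) * ln(Q)
E = 0.25 - (8.314 * 298 / (2 * 96485)) * ln(88.75)
E = 0.1924 V

0.1924 V


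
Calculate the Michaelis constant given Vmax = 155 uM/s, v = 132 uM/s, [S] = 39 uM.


Km = [S] * (Vmax - v) / v
Km = 39 * (155 - 132) / 132
Km = 6.7955 uM

6.7955 uM


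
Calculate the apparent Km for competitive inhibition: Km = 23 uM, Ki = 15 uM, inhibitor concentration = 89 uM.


Km_app = Km * (1 + [I]/Ki)
Km_app = 23 * (1 + 89/15)
Km_app = 159.4667 uM

159.4667 uM


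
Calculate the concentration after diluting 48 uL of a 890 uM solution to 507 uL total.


C2 = C1 * V1 / V2
C2 = 890 * 48 / 507
C2 = 84.2604 uM

84.2604 uM


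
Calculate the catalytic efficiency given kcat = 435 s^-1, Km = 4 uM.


Catalytic efficiency = kcat / Km
= 435 / 4
= 108.75 uM^-1*s^-1

108.75 uM^-1*s^-1


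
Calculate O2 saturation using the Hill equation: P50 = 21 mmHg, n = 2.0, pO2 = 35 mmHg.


Y = pO2^n / (P50^n + pO2^n)
Y = 35^2.0 / (21^2.0 + 35^2.0)
Y = 73.53%

73.53%


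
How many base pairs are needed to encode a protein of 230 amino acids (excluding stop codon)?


Each amino acid = 1 codon = 3 bp
bp = 230 * 3 = 690 bp

690 bp


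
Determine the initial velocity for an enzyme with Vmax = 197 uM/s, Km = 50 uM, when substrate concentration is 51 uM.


v = Vmax * [S] / (Km + [S])
v = 197 * 51 / (50 + 51)
v = 99.4752 uM/s

99.4752 uM/s


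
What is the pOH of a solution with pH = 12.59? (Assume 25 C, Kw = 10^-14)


pOH = 14 - pH
pOH = 14 - 12.59
pOH = 1.41

1.41


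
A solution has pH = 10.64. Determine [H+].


[H+] = 10^(-pH)
[H+] = 10^(-10.64)
[H+] = 2.291e-11 M

2.291e-11 M


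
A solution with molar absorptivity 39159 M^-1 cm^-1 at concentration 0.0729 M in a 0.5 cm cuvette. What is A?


A = epsilon * c * l
A = 39159 * 0.0729 * 0.5
A = 1427.3456

1427.3456


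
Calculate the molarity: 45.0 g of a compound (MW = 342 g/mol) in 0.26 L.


C = (mass / MW) / volume
C = (45.0 / 342) / 0.26
C = 0.5061 M

0.5061 M


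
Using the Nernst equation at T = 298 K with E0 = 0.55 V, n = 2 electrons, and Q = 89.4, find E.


E = E0 - (RT/nF) * ln(Q)
E = 0.55 - (8.314 * 298 / (2 * 96485)) * ln(89.4)
E = 0.4923 V

0.4923 V


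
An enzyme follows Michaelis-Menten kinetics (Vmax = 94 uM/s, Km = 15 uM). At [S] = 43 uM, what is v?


v = Vmax * [S] / (Km + [S])
v = 94 * 43 / (15 + 43)
v = 69.6897 uM/s

69.6897 uM/s


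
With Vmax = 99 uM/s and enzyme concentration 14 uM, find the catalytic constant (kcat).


kcat = Vmax / [E]t
kcat = 99 / 14
kcat = 7.0714 s^-1

7.0714 s^-1


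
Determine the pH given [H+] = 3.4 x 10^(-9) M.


pH = -log10([H+])
pH = -log10(3.4 x 10^(-9))
pH = 8.4685

8.4685


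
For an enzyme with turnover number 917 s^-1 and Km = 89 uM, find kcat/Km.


Catalytic efficiency = kcat / Km
= 917 / 89
= 10.3034 uM^-1*s^-1

10.3034 uM^-1*s^-1


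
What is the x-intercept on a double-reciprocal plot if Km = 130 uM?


x-intercept = -1/Km
= -1/130
= -0.0077 1/uM

-0.0077 1/uM


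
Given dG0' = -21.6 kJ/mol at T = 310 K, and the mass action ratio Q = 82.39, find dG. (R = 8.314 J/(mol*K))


dG = dG0' + RT * ln(Q) / 1000
dG = -21.6 + 8.314 * 310 * ln(82.39) / 1000
dG = -10.2302 kJ/mol

-10.2302 kJ/mol


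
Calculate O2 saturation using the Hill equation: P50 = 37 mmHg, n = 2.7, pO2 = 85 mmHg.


Y = pO2^n / (P50^n + pO2^n)
Y = 85^2.7 / (37^2.7 + 85^2.7)
Y = 90.43%

90.43%


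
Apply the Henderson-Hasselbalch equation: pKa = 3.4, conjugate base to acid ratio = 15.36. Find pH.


pH = pKa + log10([A-]/[HA])
pH = 3.4 + log10(15.36)
pH = 4.5864

4.5864


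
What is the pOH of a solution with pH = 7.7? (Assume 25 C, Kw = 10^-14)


pOH = 14 - pH
pOH = 14 - 7.7
pOH = 6.3

6.3


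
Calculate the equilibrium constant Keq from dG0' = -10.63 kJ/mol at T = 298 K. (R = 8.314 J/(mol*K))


Keq = exp(-dG0 * 1000 / (R * T))
Keq = exp(-(-10.63) * 1000 / (8.314 * 298))
Keq = 73.0023

73.0023


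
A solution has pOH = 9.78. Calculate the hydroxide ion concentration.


[OH-] = 10^(-pOH)
[OH-] = 10^(-9.78)
[OH-] = 1.660e-10 M

1.660e-10 M


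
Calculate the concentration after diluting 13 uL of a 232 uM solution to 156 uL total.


C2 = C1 * V1 / V2
C2 = 232 * 13 / 156
C2 = 19.3333 uM

19.3333 uM


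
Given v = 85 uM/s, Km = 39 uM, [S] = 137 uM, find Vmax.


Vmax = v * (Km + [S]) / [S]
Vmax = 85 * (39 + 137) / 137
Vmax = 109.1971 uM/s

109.1971 uM/s


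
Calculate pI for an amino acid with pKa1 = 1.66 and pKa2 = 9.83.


pI = (pKa1 + pKa2) / 2
pI = (1.66 + 9.83) / 2
pI = 5.745

5.745


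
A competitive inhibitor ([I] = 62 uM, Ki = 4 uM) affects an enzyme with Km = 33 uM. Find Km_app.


Km_app = Km * (1 + [I]/Ki)
Km_app = 33 * (1 + 62/4)
Km_app = 544.5 uM

544.5 uM


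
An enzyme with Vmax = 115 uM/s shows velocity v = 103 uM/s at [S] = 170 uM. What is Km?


Km = [S] * (Vmax - v) / v
Km = 170 * (115 - 103) / 103
Km = 19.8058 uM

19.8058 uM


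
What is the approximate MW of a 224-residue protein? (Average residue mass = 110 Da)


MW = n_residues * 110 Da
MW = 224 * 110
MW = 24640 Da

24640 Da


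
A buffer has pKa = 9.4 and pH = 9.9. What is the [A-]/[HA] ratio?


[A-]/[HA] = 10^(pH - pKa)
= 10^(9.9 - 9.4)
= 3.1623

3.1623


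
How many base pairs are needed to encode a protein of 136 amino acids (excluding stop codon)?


Each amino acid = 1 codon = 3 bp
bp = 136 * 3 = 408 bp

408 bp


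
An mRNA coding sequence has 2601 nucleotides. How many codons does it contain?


codons = nucleotides / 3
codons = 2601 / 3 = 867

867


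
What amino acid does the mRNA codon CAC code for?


Standard genetic code lookup.
Codon CAC -> His

His


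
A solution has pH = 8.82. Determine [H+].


[H+] = 10^(-pH)
[H+] = 10^(-8.82)
[H+] = 1.514e-09 M

1.514e-09 M


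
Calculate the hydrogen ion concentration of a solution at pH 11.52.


[H+] = 10^(-pH)
[H+] = 10^(-11.52)
[H+] = 3.020e-12 M

3.020e-12 M


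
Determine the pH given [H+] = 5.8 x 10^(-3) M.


pH = -log10([H+])
pH = -log10(5.8 x 10^(-3))
pH = 2.2366

2.2366


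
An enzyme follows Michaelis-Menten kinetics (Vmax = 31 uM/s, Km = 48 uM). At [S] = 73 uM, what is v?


v = Vmax * [S] / (Km + [S])
v = 31 * 73 / (48 + 73)
v = 18.7025 uM/s

18.7025 uM/s


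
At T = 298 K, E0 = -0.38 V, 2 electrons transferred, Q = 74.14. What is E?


E = E0 - (RT/nF) * ln(Q)
E = -0.38 - (8.314 * 298 / (2 * 96485)) * ln(74.14)
E = -0.4353 V

-0.4353 V


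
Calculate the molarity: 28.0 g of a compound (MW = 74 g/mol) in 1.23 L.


C = (mass / MW) / volume
C = (28.0 / 74) / 1.23
C = 0.3076 M

0.3076 M


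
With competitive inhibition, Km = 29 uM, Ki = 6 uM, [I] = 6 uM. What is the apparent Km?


Km_app = Km * (1 + [I]/Ki)
Km_app = 29 * (1 + 6/6)
Km_app = 58.0 uM

58.0 uM


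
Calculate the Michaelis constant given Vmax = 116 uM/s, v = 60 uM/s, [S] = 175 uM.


Km = [S] * (Vmax - v) / v
Km = 175 * (116 - 60) / 60
Km = 163.3333 uM

163.3333 uM


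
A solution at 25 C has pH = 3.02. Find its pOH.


pOH = 14 - pH
pOH = 14 - 3.02
pOH = 10.98

10.98


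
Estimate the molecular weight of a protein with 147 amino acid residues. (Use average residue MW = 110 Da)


MW = n_residues * 110 Da
MW = 147 * 110
MW = 16170 Da

16170 Da


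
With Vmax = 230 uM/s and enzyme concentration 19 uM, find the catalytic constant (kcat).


kcat = Vmax / [E]t
kcat = 230 / 19
kcat = 12.1053 s^-1

12.1053 s^-1


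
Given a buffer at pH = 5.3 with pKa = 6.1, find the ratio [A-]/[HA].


[A-]/[HA] = 10^(pH - pKa)
= 10^(5.3 - 6.1)
= 0.1585

0.1585


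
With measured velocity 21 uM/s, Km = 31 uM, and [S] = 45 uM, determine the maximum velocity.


Vmax = v * (Km + [S]) / [S]
Vmax = 21 * (31 + 45) / 45
Vmax = 35.4667 uM/s

35.4667 uM/s


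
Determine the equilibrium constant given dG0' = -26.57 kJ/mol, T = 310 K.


Keq = exp(-dG0 * 1000 / (R * T))
Keq = exp(-(-26.57) * 1000 / (8.314 * 310))
Keq = 30003.771

30003.771


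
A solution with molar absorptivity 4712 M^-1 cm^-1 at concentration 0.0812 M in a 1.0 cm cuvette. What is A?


A = epsilon * c * l
A = 4712 * 0.0812 * 1.0
A = 382.6144

382.6144


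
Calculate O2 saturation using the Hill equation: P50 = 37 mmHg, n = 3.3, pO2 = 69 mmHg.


Y = pO2^n / (P50^n + pO2^n)
Y = 69^3.3 / (37^3.3 + 69^3.3)
Y = 88.66%

88.66%


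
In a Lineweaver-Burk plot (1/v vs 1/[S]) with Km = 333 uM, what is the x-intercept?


x-intercept = -1/Km
= -1/333
= -0.003 1/uM

-0.003 1/uM


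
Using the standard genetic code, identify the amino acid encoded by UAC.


Standard genetic code lookup.
Codon UAC -> Tyr

Tyr


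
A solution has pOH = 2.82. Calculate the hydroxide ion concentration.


[OH-] = 10^(-pOH)
[OH-] = 10^(-2.82)
[OH-] = 0.0015 M

0.0015 M


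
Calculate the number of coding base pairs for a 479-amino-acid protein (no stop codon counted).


Each amino acid = 1 codon = 3 bp
bp = 479 * 3 = 1437 bp

1437 bp


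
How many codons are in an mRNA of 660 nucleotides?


codons = nucleotides / 3
codons = 660 / 3 = 220

220


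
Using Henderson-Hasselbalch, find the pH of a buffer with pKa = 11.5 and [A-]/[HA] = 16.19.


pH = pKa + log10([A-]/[HA])
pH = 11.5 + log10(16.19)
pH = 12.7092

12.7092


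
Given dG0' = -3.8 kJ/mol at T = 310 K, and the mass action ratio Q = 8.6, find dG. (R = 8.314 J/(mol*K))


dG = dG0' + RT * ln(Q) / 1000
dG = -3.8 + 8.314 * 310 * ln(8.6) / 1000
dG = 1.7458 kJ/mol

1.7458 kJ/mol


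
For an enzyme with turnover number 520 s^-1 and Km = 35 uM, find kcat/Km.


Catalytic efficiency = kcat / Km
= 520 / 35
= 14.8571 uM^-1*s^-1

14.8571 uM^-1*s^-1


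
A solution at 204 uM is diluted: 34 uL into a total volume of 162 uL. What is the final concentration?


C2 = C1 * V1 / V2
C2 = 204 * 34 / 162
C2 = 42.8148 uM

42.8148 uM


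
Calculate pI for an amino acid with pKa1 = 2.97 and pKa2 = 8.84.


pI = (pKa1 + pKa2) / 2
pI = (2.97 + 8.84) / 2
pI = 5.905

5.905


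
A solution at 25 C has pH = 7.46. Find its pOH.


pOH = 14 - pH
pOH = 14 - 7.46
pOH = 6.54

6.54


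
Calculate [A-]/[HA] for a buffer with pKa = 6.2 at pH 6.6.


[A-]/[HA] = 10^(pH - pKa)
= 10^(6.6 - 6.2)
= 2.5119

2.5119


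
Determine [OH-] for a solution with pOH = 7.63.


[OH-] = 10^(-pOH)
[OH-] = 10^(-7.63)
[OH-] = 2.344e-08 M

2.344e-08 M


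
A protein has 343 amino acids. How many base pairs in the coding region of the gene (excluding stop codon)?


Each amino acid = 1 codon = 3 bp
bp = 343 * 3 = 1029 bp

1029 bp


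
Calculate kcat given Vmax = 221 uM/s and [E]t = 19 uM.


kcat = Vmax / [E]t
kcat = 221 / 19
kcat = 11.6316 s^-1

11.6316 s^-1


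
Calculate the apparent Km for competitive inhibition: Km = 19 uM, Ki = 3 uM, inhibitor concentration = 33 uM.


Km_app = Km * (1 + [I]/Ki)
Km_app = 19 * (1 + 33/3)
Km_app = 228.0 uM

228.0 uM


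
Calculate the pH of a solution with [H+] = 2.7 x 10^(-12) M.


pH = -log10([H+])
pH = -log10(2.7 x 10^(-12))
pH = 11.5686

11.5686


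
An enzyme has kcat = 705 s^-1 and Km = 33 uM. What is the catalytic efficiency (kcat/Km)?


Catalytic efficiency = kcat / Km
= 705 / 33
= 21.3636 uM^-1*s^-1

21.3636 uM^-1*s^-1


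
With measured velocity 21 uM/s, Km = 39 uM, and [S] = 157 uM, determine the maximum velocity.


Vmax = v * (Km + [S]) / [S]
Vmax = 21 * (39 + 157) / 157
Vmax = 26.2166 uM/s

26.2166 uM/s


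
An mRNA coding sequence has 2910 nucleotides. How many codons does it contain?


codons = nucleotides / 3
codons = 2910 / 3 = 970

970


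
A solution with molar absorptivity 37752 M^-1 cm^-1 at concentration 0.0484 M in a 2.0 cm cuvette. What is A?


A = epsilon * c * l
A = 37752 * 0.0484 * 2.0
A = 3654.3936

3654.3936


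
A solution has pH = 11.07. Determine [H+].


[H+] = 10^(-pH)
[H+] = 10^(-11.07)
[H+] = 8.511e-12 M

8.511e-12 M


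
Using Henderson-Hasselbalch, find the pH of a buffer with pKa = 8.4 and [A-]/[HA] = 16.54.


pH = pKa + log10([A-]/[HA])
pH = 8.4 + log10(16.54)
pH = 9.6185

9.6185


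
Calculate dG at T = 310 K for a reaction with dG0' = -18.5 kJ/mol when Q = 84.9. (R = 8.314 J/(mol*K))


dG = dG0' + RT * ln(Q) / 1000
dG = -18.5 + 8.314 * 310 * ln(84.9) / 1000
dG = -7.0528 kJ/mol

-7.0528 kJ/mol


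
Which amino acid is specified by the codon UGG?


Standard genetic code lookup.
Codon UGG -> Trp

Trp


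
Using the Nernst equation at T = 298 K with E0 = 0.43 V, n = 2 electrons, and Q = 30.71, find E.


E = E0 - (RT/nF) * ln(Q)
E = 0.43 - (8.314 * 298 / (2 * 96485)) * ln(30.71)
E = 0.386 V

0.386 V


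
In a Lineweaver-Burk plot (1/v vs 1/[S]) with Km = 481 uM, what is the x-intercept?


x-intercept = -1/Km
= -1/481
= -0.0021 1/uM

-0.0021 1/uM


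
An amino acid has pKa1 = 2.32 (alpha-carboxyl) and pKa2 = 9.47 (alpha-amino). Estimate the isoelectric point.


pI = (pKa1 + pKa2) / 2
pI = (2.32 + 9.47) / 2
pI = 5.895

5.895


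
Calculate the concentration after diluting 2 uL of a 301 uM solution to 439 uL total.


C2 = C1 * V1 / V2
C2 = 301 * 2 / 439
C2 = 1.3713 uM

1.3713 uM


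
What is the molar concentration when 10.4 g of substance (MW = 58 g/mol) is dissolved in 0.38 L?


C = (mass / MW) / volume
C = (10.4 / 58) / 0.38
C = 0.4719 M

0.4719 M


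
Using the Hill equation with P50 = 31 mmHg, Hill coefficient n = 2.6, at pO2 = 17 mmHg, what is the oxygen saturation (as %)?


Y = pO2^n / (P50^n + pO2^n)
Y = 17^2.6 / (31^2.6 + 17^2.6)
Y = 17.34%

17.34%


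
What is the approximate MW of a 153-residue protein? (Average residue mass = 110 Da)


MW = n_residues * 110 Da
MW = 153 * 110
MW = 16830 Da

16830 Da


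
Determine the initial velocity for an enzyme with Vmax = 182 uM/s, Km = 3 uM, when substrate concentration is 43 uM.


v = Vmax * [S] / (Km + [S])
v = 182 * 43 / (3 + 43)
v = 170.1304 uM/s

170.1304 uM/s


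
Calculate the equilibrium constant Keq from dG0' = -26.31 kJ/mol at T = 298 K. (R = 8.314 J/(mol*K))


Keq = exp(-dG0 * 1000 / (R * T))
Keq = exp(-(-26.31) * 1000 / (8.314 * 298))
Keq = 40915.6362

40915.6362


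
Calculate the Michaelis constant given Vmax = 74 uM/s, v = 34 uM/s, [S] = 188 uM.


Km = [S] * (Vmax - v) / v
Km = 188 * (74 - 34) / 34
Km = 221.1765 uM

221.1765 uM


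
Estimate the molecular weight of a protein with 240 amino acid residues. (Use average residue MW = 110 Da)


MW = n_residues * 110 Da
MW = 240 * 110
MW = 26400 Da

26400 Da


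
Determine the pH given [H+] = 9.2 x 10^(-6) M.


pH = -log10([H+])
pH = -log10(9.2 x 10^(-6))
pH = 5.0362

5.0362


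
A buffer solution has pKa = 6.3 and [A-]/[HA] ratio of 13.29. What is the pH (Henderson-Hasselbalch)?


pH = pKa + log10([A-]/[HA])
pH = 6.3 + log10(13.29)
pH = 7.4235

7.4235


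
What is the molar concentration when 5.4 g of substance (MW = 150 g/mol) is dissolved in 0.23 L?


C = (mass / MW) / volume
C = (5.4 / 150) / 0.23
C = 0.1565 M

0.1565 M


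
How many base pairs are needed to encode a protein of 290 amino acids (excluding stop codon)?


Each amino acid = 1 codon = 3 bp
bp = 290 * 3 = 870 bp

870 bp


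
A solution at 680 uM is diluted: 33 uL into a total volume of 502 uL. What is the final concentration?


C2 = C1 * V1 / V2
C2 = 680 * 33 / 502
C2 = 44.7012 uM

44.7012 uM


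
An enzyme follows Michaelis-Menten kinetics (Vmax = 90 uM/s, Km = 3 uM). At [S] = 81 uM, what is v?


v = Vmax * [S] / (Km + [S])
v = 90 * 81 / (3 + 81)
v = 86.7857 uM/s

86.7857 uM/s


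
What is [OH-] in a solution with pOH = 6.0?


[OH-] = 10^(-pOH)
[OH-] = 10^(-6.0)
[OH-] = 1.000e-06 M

1.000e-06 M


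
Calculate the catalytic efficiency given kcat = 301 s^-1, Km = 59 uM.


Catalytic efficiency = kcat / Km
= 301 / 59
= 5.1017 uM^-1*s^-1

5.1017 uM^-1*s^-1


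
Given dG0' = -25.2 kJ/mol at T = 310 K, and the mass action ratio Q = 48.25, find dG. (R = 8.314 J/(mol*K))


dG = dG0' + RT * ln(Q) / 1000
dG = -25.2 + 8.314 * 310 * ln(48.25) / 1000
dG = -15.2092 kJ/mol

-15.2092 kJ/mol


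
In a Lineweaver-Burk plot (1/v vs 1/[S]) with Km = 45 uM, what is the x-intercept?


x-intercept = -1/Km
= -1/45
= -0.0222 1/uM

-0.0222 1/uM


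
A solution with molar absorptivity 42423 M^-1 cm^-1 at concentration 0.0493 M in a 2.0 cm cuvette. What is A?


A = epsilon * c * l
A = 42423 * 0.0493 * 2.0
A = 4182.9078

4182.9078


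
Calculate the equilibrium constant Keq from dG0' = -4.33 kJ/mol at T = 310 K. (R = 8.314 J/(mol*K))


Keq = exp(-dG0 * 1000 / (R * T))
Keq = exp(-(-4.33) * 1000 / (8.314 * 310))
Keq = 5.3657

5.3657


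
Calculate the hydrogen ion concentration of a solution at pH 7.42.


[H+] = 10^(-pH)
[H+] = 10^(-7.42)
[H+] = 3.802e-08 M

3.802e-08 M


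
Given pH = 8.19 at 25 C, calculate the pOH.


pOH = 14 - pH
pOH = 14 - 8.19
pOH = 5.81

5.81


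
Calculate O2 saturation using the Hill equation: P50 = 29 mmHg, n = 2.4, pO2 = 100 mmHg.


Y = pO2^n / (P50^n + pO2^n)
Y = 100^2.4 / (29^2.4 + 100^2.4)
Y = 95.12%

95.12%


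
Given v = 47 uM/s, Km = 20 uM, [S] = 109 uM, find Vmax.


Vmax = v * (Km + [S]) / [S]
Vmax = 47 * (20 + 109) / 109
Vmax = 55.6239 uM/s

55.6239 uM/s


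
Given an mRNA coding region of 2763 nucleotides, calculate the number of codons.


codons = nucleotides / 3
codons = 2763 / 3 = 921

921


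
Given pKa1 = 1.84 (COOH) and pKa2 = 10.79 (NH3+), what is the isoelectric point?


pI = (pKa1 + pKa2) / 2
pI = (1.84 + 10.79) / 2
pI = 6.315

6.315


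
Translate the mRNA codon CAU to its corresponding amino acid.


Standard genetic code lookup.
Codon CAU -> His

His


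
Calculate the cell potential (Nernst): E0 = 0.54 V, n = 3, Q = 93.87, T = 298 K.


E = E0 - (RT/nF) * ln(Q)
E = 0.54 - (8.314 * 298 / (3 * 96485)) * ln(93.87)
E = 0.5011 V

0.5011 V


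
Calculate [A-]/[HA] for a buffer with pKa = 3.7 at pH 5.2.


[A-]/[HA] = 10^(pH - pKa)
= 10^(5.2 - 3.7)
= 31.6228

31.6228


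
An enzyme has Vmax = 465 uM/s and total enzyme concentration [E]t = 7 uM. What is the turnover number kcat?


kcat = Vmax / [E]t
kcat = 465 / 7
kcat = 66.4286 s^-1

66.4286 s^-1


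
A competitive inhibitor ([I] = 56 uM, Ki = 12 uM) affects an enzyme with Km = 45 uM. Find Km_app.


Km_app = Km * (1 + [I]/Ki)
Km_app = 45 * (1 + 56/12)
Km_app = 255.0 uM

255.0 uM


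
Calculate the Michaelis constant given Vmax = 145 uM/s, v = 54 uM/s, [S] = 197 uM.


Km = [S] * (Vmax - v) / v
Km = 197 * (145 - 54) / 54
Km = 331.9815 uM

331.9815 uM


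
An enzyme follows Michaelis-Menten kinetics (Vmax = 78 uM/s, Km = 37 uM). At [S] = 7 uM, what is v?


v = Vmax * [S] / (Km + [S])
v = 78 * 7 / (37 + 7)
v = 12.4091 uM/s

12.4091 uM/s


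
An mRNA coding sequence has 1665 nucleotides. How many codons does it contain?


codons = nucleotides / 3
codons = 1665 / 3 = 555

555


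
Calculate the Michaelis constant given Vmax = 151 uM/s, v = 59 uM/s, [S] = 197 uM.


Km = [S] * (Vmax - v) / v
Km = 197 * (151 - 59) / 59
Km = 307.1864 uM

307.1864 uM


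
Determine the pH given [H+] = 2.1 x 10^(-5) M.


pH = -log10([H+])
pH = -log10(2.1 x 10^(-5))
pH = 4.6778

4.6778


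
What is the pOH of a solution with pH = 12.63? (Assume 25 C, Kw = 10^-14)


pOH = 14 - pH
pOH = 14 - 12.63
pOH = 1.37

1.37


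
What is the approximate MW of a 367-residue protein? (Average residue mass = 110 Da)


MW = n_residues * 110 Da
MW = 367 * 110
MW = 40370 Da

40370 Da


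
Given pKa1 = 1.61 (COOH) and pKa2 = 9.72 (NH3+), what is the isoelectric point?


pI = (pKa1 + pKa2) / 2
pI = (1.61 + 9.72) / 2
pI = 5.665

5.665


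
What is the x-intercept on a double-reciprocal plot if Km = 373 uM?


x-intercept = -1/Km
= -1/373
= -0.0027 1/uM

-0.0027 1/uM


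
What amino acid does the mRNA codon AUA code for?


Standard genetic code lookup.
Codon AUA -> Ile

Ile


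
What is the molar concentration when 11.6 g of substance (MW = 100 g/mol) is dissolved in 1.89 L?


C = (mass / MW) / volume
C = (11.6 / 100) / 1.89
C = 0.0614 M

0.0614 M


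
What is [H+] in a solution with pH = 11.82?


[H+] = 10^(-pH)
[H+] = 10^(-11.82)
[H+] = 1.514e-12 M

1.514e-12 M


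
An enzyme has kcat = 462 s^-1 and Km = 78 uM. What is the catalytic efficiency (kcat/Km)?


Catalytic efficiency = kcat / Km
= 462 / 78
= 5.9231 uM^-1*s^-1

5.9231 uM^-1*s^-1


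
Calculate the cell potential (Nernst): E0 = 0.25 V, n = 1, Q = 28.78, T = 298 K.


E = E0 - (RT/nF) * ln(Q)
E = 0.25 - (8.314 * 298 / (1 * 96485)) * ln(28.78)
E = 0.1637 V

0.1637 V


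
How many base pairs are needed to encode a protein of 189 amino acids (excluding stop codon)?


Each amino acid = 1 codon = 3 bp
bp = 189 * 3 = 567 bp

567 bp


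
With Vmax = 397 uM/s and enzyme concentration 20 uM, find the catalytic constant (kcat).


kcat = Vmax / [E]t
kcat = 397 / 20
kcat = 19.85 s^-1

19.85 s^-1


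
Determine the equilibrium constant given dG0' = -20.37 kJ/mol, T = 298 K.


Keq = exp(-dG0 * 1000 / (R * T))
Keq = exp(-(-20.37) * 1000 / (8.314 * 298))
Keq = 3721.0421

3721.0421


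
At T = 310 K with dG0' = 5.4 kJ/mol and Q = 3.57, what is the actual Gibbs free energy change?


dG = dG0' + RT * ln(Q) / 1000
dG = 5.4 + 8.314 * 310 * ln(3.57) / 1000
dG = 8.6798 kJ/mol

8.6798 kJ/mol


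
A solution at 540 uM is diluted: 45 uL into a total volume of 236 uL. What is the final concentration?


C2 = C1 * V1 / V2
C2 = 540 * 45 / 236
C2 = 102.9661 uM

102.9661 uM


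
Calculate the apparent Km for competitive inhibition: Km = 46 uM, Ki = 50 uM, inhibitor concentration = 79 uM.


Km_app = Km * (1 + [I]/Ki)
Km_app = 46 * (1 + 79/50)
Km_app = 118.68 uM

118.68 uM


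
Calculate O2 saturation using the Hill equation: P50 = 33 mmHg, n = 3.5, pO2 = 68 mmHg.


Y = pO2^n / (P50^n + pO2^n)
Y = 68^3.5 / (33^3.5 + 68^3.5)
Y = 92.63%

92.63%


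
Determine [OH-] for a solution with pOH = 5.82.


[OH-] = 10^(-pOH)
[OH-] = 10^(-5.82)
[OH-] = 1.514e-06 M

1.514e-06 M


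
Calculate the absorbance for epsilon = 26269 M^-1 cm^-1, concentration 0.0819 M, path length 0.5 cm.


A = epsilon * c * l
A = 26269 * 0.0819 * 0.5
A = 1075.7156

1075.7156


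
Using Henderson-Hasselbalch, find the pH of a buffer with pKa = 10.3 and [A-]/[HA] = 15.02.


pH = pKa + log10([A-]/[HA])
pH = 10.3 + log10(15.02)
pH = 11.4767

11.4767


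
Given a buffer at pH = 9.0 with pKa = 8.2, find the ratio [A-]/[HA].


[A-]/[HA] = 10^(pH - pKa)
= 10^(9.0 - 8.2)
= 6.3096

6.3096


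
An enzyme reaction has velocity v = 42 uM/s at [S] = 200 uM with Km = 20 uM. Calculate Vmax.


Vmax = v * (Km + [S]) / [S]
Vmax = 42 * (20 + 200) / 200
Vmax = 46.2 uM/s

46.2 uM/s


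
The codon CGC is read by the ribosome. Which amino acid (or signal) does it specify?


Standard genetic code lookup.
Codon CGC -> Arg

Arg


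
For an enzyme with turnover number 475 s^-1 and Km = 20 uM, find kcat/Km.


Catalytic efficiency = kcat / Km
= 475 / 20
= 23.75 uM^-1*s^-1

23.75 uM^-1*s^-1


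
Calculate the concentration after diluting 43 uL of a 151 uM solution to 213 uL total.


C2 = C1 * V1 / V2
C2 = 151 * 43 / 213
C2 = 30.4836 uM

30.4836 uM


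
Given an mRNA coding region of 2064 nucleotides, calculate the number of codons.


codons = nucleotides / 3
codons = 2064 / 3 = 688

688


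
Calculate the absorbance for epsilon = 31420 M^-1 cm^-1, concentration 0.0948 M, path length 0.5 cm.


A = epsilon * c * l
A = 31420 * 0.0948 * 0.5
A = 1489.308

1489.308


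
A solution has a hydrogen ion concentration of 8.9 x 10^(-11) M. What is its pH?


pH = -log10([H+])
pH = -log10(8.9 x 10^(-11))
pH = 10.0506

10.0506


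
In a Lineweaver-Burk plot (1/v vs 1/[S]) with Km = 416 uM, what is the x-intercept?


x-intercept = -1/Km
= -1/416
= -0.0024 1/uM

-0.0024 1/uM


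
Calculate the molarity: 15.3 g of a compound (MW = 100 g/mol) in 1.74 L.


C = (mass / MW) / volume
C = (15.3 / 100) / 1.74
C = 0.0879 M

0.0879 M


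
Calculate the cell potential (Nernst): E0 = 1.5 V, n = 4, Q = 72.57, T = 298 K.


E = E0 - (RT/nF) * ln(Q)
E = 1.5 - (8.314 * 298 / (4 * 96485)) * ln(72.57)
E = 1.4725 V

1.4725 V


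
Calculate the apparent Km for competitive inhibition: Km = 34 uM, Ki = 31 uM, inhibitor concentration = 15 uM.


Km_app = Km * (1 + [I]/Ki)
Km_app = 34 * (1 + 15/31)
Km_app = 50.4516 uM

50.4516 uM


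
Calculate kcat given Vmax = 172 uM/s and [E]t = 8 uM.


kcat = Vmax / [E]t
kcat = 172 / 8
kcat = 21.5 s^-1

21.5 s^-1


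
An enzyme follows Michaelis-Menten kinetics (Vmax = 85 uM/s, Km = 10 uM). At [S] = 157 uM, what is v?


v = Vmax * [S] / (Km + [S])
v = 85 * 157 / (10 + 157)
v = 79.9102 uM/s

79.9102 uM/s


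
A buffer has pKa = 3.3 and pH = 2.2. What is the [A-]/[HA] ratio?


[A-]/[HA] = 10^(pH - pKa)
= 10^(2.2 - 3.3)
= 0.0794

0.0794


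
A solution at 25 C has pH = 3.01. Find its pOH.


pOH = 14 - pH
pOH = 14 - 3.01
pOH = 10.99

10.99


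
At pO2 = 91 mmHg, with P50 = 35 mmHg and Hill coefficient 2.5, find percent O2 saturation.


Y = pO2^n / (P50^n + pO2^n)
Y = 91^2.5 / (35^2.5 + 91^2.5)
Y = 91.6%

91.6%


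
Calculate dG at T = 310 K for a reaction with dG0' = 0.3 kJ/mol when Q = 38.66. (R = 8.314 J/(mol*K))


dG = dG0' + RT * ln(Q) / 1000
dG = 0.3 + 8.314 * 310 * ln(38.66) / 1000
dG = 9.7197 kJ/mol

9.7197 kJ/mol


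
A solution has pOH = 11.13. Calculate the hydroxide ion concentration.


[OH-] = 10^(-pOH)
[OH-] = 10^(-11.13)
[OH-] = 7.413e-12 M

7.413e-12 M


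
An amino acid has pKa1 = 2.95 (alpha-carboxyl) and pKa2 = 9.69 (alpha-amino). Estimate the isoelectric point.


pI = (pKa1 + pKa2) / 2
pI = (2.95 + 9.69) / 2
pI = 6.32

6.32


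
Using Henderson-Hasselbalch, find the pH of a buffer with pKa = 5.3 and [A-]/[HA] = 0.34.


pH = pKa + log10([A-]/[HA])
pH = 5.3 + log10(0.34)
pH = 4.8315

4.8315


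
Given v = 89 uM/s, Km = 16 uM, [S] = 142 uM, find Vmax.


Vmax = v * (Km + [S]) / [S]
Vmax = 89 * (16 + 142) / 142
Vmax = 99.0282 uM/s

99.0282 uM/s


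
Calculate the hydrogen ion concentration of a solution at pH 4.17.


[H+] = 10^(-pH)
[H+] = 10^(-4.17)
[H+] = 6.761e-05 M

6.761e-05 M


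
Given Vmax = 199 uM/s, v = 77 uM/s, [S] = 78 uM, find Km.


Km = [S] * (Vmax - v) / v
Km = 78 * (199 - 77) / 77
Km = 123.5844 uM

123.5844 uM


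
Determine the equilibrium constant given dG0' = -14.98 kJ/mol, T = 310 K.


Keq = exp(-dG0 * 1000 / (R * T))
Keq = exp(-(-14.98) * 1000 / (8.314 * 310))
Keq = 334.3519

334.3519


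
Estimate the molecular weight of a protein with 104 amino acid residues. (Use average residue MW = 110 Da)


MW = n_residues * 110 Da
MW = 104 * 110
MW = 11440 Da

11440 Da


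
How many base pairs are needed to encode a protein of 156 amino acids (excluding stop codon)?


Each amino acid = 1 codon = 3 bp
bp = 156 * 3 = 468 bp

468 bp


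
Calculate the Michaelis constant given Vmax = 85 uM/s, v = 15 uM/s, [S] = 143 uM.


Km = [S] * (Vmax - v) / v
Km = 143 * (85 - 15) / 15
Km = 667.3333 uM

667.3333 uM


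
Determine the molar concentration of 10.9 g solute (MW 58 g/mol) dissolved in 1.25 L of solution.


C = (mass / MW) / volume
C = (10.9 / 58) / 1.25
C = 0.1503 M

0.1503 M


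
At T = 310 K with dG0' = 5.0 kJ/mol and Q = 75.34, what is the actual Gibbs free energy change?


dG = dG0' + RT * ln(Q) / 1000
dG = 5.0 + 8.314 * 310 * ln(75.34) / 1000
dG = 16.1393 kJ/mol

16.1393 kJ/mol


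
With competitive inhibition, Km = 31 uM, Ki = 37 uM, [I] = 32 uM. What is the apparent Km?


Km_app = Km * (1 + [I]/Ki)
Km_app = 31 * (1 + 32/37)
Km_app = 57.8108 uM

57.8108 uM


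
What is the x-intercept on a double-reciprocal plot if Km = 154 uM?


x-intercept = -1/Km
= -1/154
= -0.0065 1/uM

-0.0065 1/uM


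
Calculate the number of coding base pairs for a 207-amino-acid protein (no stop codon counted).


Each amino acid = 1 codon = 3 bp
bp = 207 * 3 = 621 bp

621 bp


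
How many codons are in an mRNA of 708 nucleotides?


codons = nucleotides / 3
codons = 708 / 3 = 236

236


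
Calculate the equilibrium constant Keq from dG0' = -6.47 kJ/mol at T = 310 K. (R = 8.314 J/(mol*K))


Keq = exp(-dG0 * 1000 / (R * T))
Keq = exp(-(-6.47) * 1000 / (8.314 * 310))
Keq = 12.3091

12.3091


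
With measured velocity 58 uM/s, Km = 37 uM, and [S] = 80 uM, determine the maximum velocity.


Vmax = v * (Km + [S]) / [S]
Vmax = 58 * (37 + 80) / 80
Vmax = 84.825 uM/s

84.825 uM/s


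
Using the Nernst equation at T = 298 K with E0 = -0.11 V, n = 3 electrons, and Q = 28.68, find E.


E = E0 - (RT/nF) * ln(Q)
E = -0.11 - (8.314 * 298 / (3 * 96485)) * ln(28.68)
E = -0.1387 V

-0.1387 V


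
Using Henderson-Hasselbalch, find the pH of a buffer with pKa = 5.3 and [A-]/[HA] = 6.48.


pH = pKa + log10([A-]/[HA])
pH = 5.3 + log10(6.48)
pH = 6.1116

6.1116


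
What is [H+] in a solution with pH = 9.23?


[H+] = 10^(-pH)
[H+] = 10^(-9.23)
[H+] = 5.888e-10 M

5.888e-10 M


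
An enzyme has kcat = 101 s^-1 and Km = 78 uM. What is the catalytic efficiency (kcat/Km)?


Catalytic efficiency = kcat / Km
= 101 / 78
= 1.2949 uM^-1*s^-1

1.2949 uM^-1*s^-1


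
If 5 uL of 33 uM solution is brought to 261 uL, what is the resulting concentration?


C2 = C1 * V1 / V2
C2 = 33 * 5 / 261
C2 = 0.6322 uM

0.6322 uM


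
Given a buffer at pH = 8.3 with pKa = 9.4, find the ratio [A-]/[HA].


[A-]/[HA] = 10^(pH - pKa)
= 10^(8.3 - 9.4)
= 0.0794

0.0794


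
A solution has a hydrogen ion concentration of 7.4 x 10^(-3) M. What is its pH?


pH = -log10([H+])
pH = -log10(7.4 x 10^(-3))
pH = 2.1308

2.1308


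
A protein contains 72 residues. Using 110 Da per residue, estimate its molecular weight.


MW = n_residues * 110 Da
MW = 72 * 110
MW = 7920 Da

7920 Da


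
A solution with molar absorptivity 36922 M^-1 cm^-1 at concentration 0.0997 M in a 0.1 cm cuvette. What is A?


A = epsilon * c * l
A = 36922 * 0.0997 * 0.1
A = 368.1123

368.1123


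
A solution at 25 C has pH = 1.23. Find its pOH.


pOH = 14 - pH
pOH = 14 - 1.23
pOH = 12.77

12.77


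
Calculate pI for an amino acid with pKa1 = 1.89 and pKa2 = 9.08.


pI = (pKa1 + pKa2) / 2
pI = (1.89 + 9.08) / 2
pI = 5.485

5.485


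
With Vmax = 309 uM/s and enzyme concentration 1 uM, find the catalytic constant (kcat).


kcat = Vmax / [E]t
kcat = 309 / 1
kcat = 309.0 s^-1

309.0 s^-1


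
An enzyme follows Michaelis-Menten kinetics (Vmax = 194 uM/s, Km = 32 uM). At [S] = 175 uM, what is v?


v = Vmax * [S] / (Km + [S])
v = 194 * 175 / (32 + 175)
v = 164.0097 uM/s

164.0097 uM/s


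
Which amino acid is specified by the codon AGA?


Standard genetic code lookup.
Codon AGA -> Arg

Arg


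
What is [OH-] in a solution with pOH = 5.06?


[OH-] = 10^(-pOH)
[OH-] = 10^(-5.06)
[OH-] = 8.710e-06 M

8.710e-06 M


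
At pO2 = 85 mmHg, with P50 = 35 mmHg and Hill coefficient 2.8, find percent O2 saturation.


Y = pO2^n / (P50^n + pO2^n)
Y = 85^2.8 / (35^2.8 + 85^2.8)
Y = 92.3%

92.3%
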